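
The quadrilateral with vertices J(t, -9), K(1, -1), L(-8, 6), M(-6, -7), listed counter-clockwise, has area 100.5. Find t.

Write out the shoelace sum; only the two edges meeting at J involve t:
2·Area = [((-6)·(-9) − t·(-7)) + (t·(-1) − 1·(-9))] + 90
       = 6·t + 153 = 201
⇒ t = 8.

8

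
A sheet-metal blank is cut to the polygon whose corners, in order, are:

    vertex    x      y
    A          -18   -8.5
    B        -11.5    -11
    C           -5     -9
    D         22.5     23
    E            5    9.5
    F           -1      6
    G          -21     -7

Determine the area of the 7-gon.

280

Cross-terms: 100.25, 48.5, 87.5, 98.75, 39.5, 133, 52.5  ⇒  Σ = 560
Area = |Σ|/2 = 280.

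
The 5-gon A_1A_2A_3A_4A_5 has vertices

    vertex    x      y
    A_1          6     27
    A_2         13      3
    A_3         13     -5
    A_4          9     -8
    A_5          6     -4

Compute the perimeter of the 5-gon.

|A_1A_2| = √((7)² + (-24)²) = √625 = 25
|A_2A_3| = √((0)² + (-8)²) = √64 = 8
|A_3A_4| = √((-4)² + (-3)²) = √25 = 5
|A_4A_5| = √((-3)² + (4)²) = √25 = 5
|A_5A_1| = √((0)² + (31)²) = √961 = 31
Perimeter = 25 + 8 + 5 + 5 + 31 = 74.

74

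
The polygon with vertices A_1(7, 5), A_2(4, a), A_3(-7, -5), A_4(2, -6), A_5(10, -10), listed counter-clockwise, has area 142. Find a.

8

The doubled signed area Σ (x_i y_{i+1} − x_{i+1} y_i) is linear in a.
With a=0 it equals 172; the coefficient of a is 14 (from the two edges through A_2).
So 14·a + 172 = 2·142 = 284 ⇒ a = 8.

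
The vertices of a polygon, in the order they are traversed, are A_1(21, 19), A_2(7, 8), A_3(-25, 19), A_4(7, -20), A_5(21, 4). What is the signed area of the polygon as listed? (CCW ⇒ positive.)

749

Σ = (35) + (333) + (367) + (448) + (315) = 1498
Signed area = Σ/2 = 749 (positive ⇒ counter-clockwise traversal).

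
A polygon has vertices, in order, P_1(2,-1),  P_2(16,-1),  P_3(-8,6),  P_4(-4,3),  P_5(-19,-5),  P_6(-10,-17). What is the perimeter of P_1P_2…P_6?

96

|P_1P_2| = √((14)² + (0)²) = √196 = 14
|P_2P_3| = √((-24)² + (7)²) = √625 = 25
|P_3P_4| = √((4)² + (-3)²) = √25 = 5
|P_4P_5| = √((-15)² + (-8)²) = √289 = 17
|P_5P_6| = √((9)² + (-12)²) = √225 = 15
|P_6P_1| = √((12)² + (16)²) = √400 = 20
Perimeter = 14 + 25 + 5 + 17 + 15 + 20 = 96.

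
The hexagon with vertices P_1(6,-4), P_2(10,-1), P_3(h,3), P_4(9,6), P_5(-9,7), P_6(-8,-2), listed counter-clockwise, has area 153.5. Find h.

5

The doubled signed area Σ (x_i y_{i+1} − x_{i+1} y_i) is linear in h.
With h=0 it equals 272; the coefficient of h is 7 (from the two edges through P_3).
So 7·h + 272 = 2·153.5 = 307 ⇒ h = 5.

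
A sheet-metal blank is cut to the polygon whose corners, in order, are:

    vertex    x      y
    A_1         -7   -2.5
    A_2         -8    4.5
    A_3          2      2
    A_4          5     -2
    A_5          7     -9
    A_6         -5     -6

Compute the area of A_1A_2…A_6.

119

Apply Gauss's area formula: 2A = Σ (x_i·y_{i+1} − x_{i+1}·y_i), indices taken mod 6.
A_1→A_2: (-7)(4.5) − (-8)(-2.5) = -51.5
A_2→A_3: (-8)(2) − (2)(4.5) = -25
A_3→A_4: (2)(-2) − (5)(2) = -14
A_4→A_5: (5)(-9) − (7)(-2) = -31
A_5→A_6: (7)(-6) − (-5)(-9) = -87
A_6→A_1: (-5)(-2.5) − (-7)(-6) = -29.5
Σ = -238
Area = |Σ|/2 = 119.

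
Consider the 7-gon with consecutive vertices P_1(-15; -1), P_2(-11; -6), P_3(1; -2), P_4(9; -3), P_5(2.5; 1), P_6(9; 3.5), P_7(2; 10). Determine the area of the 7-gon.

Apply the surveyor's formula: 2A = Σ (x_i·y_{i+1} − x_{i+1}·y_i), indices taken mod 7.
Σ = (79) + (28) + (15) + (16.5) + (-0.25) + (83) + (148) = 369.25
Area = |Σ|/2 = 184.625.

184.625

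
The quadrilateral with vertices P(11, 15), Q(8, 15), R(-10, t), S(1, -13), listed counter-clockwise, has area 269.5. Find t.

8

The doubled signed area Σ (x_i y_{i+1} − x_{i+1} y_i) is linear in t.
With t=0 it equals 483; the coefficient of t is 7 (from the two edges through R).
So 7·t + 483 = 2·269.5 = 539 ⇒ t = 8.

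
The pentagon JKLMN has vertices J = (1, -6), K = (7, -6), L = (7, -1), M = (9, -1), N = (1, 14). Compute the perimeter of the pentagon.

50

|JK| = √((6)² + (0)²) = √36 = 6
|KL| = √((0)² + (5)²) = √25 = 5
|LM| = √((2)² + (0)²) = √4 = 2
|MN| = √((-8)² + (15)²) = √289 = 17
|NJ| = √((0)² + (-20)²) = √400 = 20
Perimeter = 6 + 5 + 2 + 17 + 20 = 50.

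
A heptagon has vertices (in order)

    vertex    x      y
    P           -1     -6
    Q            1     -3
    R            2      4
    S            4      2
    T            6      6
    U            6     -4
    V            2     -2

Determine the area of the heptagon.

Apply the shoelace formula: 2A = Σ (x_i·y_{i+1} − x_{i+1}·y_i), indices taken mod 7.
Σ = (9) + (10) + (-12) + (12) + (-60) + (-4) + (-14) = -59
Area = |Σ|/2 = 29.5.

29.5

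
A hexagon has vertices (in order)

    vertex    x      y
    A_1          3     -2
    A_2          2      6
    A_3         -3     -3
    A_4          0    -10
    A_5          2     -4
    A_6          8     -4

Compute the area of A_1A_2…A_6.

Apply the surveyor's formula: 2A = Σ (x_i·y_{i+1} − x_{i+1}·y_i), indices taken mod 6.
Cross-terms: 22, 12, 30, 20, 24, -4  ⇒  Σ = 104
Area = |Σ|/2 = 52.

52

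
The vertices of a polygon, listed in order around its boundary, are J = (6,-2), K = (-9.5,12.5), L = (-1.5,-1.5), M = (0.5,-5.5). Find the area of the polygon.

Apply the surveyor's formula: 2A = Σ (x_i·y_{i+1} − x_{i+1}·y_i), indices taken mod 4.
Cross-terms: 56, 33, 9, 32  ⇒  Σ = 130
Area = |Σ|/2 = 65.

65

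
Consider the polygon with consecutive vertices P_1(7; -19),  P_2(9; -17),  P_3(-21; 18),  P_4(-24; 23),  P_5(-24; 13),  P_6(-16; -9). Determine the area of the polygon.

Σ = (52) + (-195) + (-51) + (240) + (424) + (367) = 837
Area = |Σ|/2 = 418.5.

418.5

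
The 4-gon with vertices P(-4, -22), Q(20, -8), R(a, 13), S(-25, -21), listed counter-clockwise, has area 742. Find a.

3

The doubled signed area Σ (x_i y_{i+1} − x_{i+1} y_i) is linear in a.
With a=0 it equals 1523; the coefficient of a is -13 (from the two edges through R).
So -13·a + 1523 = 2·742 = 1484 ⇒ a = 3.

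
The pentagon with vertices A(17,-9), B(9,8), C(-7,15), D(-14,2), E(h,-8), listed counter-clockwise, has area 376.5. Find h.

9

The doubled signed area Σ (x_i y_{i+1} − x_{i+1} y_i) is linear in h.
With h=0 it equals 852; the coefficient of h is -11 (from the two edges through E).
So -11·h + 852 = 2·376.5 = 753 ⇒ h = 9.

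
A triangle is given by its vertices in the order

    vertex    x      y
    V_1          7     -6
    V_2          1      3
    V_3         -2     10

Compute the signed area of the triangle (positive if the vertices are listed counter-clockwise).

Cross-terms: 27, 16, -58  ⇒  Σ = -15
Signed area = Σ/2 = -7.5 (negative ⇒ clockwise traversal).

-7.5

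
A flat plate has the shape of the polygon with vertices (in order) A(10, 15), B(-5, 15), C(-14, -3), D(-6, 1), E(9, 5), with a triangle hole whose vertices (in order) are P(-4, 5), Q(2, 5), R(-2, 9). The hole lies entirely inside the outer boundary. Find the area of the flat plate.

220

Outer boundary:
Apply Gauss's area formula: 2A = Σ (x_i·y_{i+1} − x_{i+1}·y_i), indices taken mod 5.
Σ = (225) + (225) + (-32) + (-39) + (85) = 464
Area = |Σ|/2 = 232.
Hole:
Σ = (-30) + (28) + (26) = 24
Area = |Σ|/2 = 12.
Net area = 232 − 12 = 220.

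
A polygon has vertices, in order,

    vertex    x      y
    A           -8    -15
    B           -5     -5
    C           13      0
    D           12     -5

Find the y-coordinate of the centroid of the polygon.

Apply the shoelace formula. First the cross-terms c_i = x_i·y_{i+1} − x_{i+1}·y_i:
  -35, 65, -65, -220  ⇒  2A = -255, A = -127.5.
Then Σ (y_i + y_{i+1})·c_i = 5100, so ȳ = 5100 / (6·(-127.5)) = -20/3.

-20/3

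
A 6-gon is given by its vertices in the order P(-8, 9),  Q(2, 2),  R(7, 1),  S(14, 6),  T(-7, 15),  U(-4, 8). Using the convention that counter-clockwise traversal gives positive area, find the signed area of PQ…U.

Apply Gauss's area formula: 2A = Σ (x_i·y_{i+1} − x_{i+1}·y_i), indices taken mod 6.
Σ = (-34) + (-12) + (28) + (252) + (4) + (28) = 266
Signed area = Σ/2 = 133 (positive ⇒ counter-clockwise traversal).

133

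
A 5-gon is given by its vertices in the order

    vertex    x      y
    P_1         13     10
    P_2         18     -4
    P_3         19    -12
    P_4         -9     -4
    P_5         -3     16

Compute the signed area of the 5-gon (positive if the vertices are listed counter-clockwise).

Apply Gauss's area formula: 2A = Σ (x_i·y_{i+1} − x_{i+1}·y_i), indices taken mod 5.
Σ = (-232) + (-140) + (-184) + (-156) + (-238) = -950
Signed area = Σ/2 = -475 (negative ⇒ clockwise traversal).

-475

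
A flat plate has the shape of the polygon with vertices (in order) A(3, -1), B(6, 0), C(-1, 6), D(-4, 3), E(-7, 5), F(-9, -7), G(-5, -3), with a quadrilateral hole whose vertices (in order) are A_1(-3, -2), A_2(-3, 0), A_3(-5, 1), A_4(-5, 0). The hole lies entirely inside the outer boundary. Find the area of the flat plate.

79

Outer boundary:
Apply the shoelace (surveyor's) formula: 2A = Σ (x_i·y_{i+1} − x_{i+1}·y_i), indices taken mod 7.
A→B: (3)(0) − (6)(-1) = 6
B→C: (6)(6) − (-1)(0) = 36
C→D: (-1)(3) − (-4)(6) = 21
D→E: (-4)(5) − (-7)(3) = 1
E→F: (-7)(-7) − (-9)(5) = 94
F→G: (-9)(-3) − (-5)(-7) = -8
G→A: (-5)(-1) − (3)(-3) = 14
Σ = 164
Area = |Σ|/2 = 82.
Hole:
Apply the shoelace formula: 2A = Σ (x_i·y_{i+1} − x_{i+1}·y_i), indices taken mod 4.
Cross-terms: -6, -3, 5, 10  ⇒  Σ = 6
Area = |Σ|/2 = 3.
Net area = 82 − 3 = 79.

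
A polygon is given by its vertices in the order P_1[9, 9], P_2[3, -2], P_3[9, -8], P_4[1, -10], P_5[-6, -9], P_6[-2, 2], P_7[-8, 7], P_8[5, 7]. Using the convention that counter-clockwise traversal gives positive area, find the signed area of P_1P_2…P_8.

-169.5

Σ = (-45) + (-6) + (-82) + (-69) + (-30) + (2) + (-91) + (-18) = -339
Signed area = Σ/2 = -169.5 (negative ⇒ clockwise traversal).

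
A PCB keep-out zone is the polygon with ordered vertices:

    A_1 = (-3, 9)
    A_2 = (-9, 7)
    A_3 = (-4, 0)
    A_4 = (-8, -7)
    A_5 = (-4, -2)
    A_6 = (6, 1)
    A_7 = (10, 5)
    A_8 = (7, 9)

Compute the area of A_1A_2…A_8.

Apply the surveyor's formula: 2A = Σ (x_i·y_{i+1} − x_{i+1}·y_i), indices taken mod 8.
Σ = (60) + (28) + (28) + (-12) + (8) + (20) + (55) + (90) = 277
Area = |Σ|/2 = 138.5.

138.5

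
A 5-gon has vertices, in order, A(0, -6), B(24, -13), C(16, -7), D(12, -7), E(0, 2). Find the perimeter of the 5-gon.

|AB| = √((24)² + (-7)²) = √625 = 25
|BC| = √((-8)² + (6)²) = √100 = 10
|CD| = √((-4)² + (0)²) = √16 = 4
|DE| = √((-12)² + (9)²) = √225 = 15
|EA| = √((0)² + (-8)²) = √64 = 8
Perimeter = 25 + 10 + 4 + 15 + 8 = 62.

62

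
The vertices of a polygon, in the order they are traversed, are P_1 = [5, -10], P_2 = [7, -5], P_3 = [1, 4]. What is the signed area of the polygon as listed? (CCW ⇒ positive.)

24

Apply Gauss's area formula: 2A = Σ (x_i·y_{i+1} − x_{i+1}·y_i), indices taken mod 3.
P_1→P_2: (5)(-5) − (7)(-10) = 45
P_2→P_3: (7)(4) − (1)(-5) = 33
P_3→P_1: (1)(-10) − (5)(4) = -30
Σ = 48
Signed area = Σ/2 = 24 (positive ⇒ counter-clockwise traversal).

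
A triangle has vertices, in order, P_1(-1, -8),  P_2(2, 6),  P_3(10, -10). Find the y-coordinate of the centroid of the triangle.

Apply Gauss's area formula. First the cross-terms c_i = x_i·y_{i+1} − x_{i+1}·y_i:
  10, -80, -90  ⇒  2A = -160, A = -80.
Then Σ (y_i + y_{i+1})·c_i = 1920, so ȳ = 1920 / (6·(-80)) = -4.

-4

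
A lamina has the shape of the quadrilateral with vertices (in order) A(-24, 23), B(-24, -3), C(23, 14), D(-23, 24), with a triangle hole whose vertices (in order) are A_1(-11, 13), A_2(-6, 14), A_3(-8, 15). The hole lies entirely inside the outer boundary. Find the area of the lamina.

635.5

Outer boundary:
Apply the shoelace formula: 2A = Σ (x_i·y_{i+1} − x_{i+1}·y_i), indices taken mod 4.
Cross-terms: 624, -267, 874, 47  ⇒  Σ = 1278
Area = |Σ|/2 = 639.
Hole:
Σ = (-76) + (22) + (61) = 7
Area = |Σ|/2 = 3.5.
Net area = 639 − 3.5 = 635.5.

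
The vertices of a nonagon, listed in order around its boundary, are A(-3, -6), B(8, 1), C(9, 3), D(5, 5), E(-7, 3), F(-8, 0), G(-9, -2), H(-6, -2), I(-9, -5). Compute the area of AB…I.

Cross-terms: 45, 15, 30, 50, 24, 16, 6, 12, 39  ⇒  Σ = 237
Area = |Σ|/2 = 118.5.

118.5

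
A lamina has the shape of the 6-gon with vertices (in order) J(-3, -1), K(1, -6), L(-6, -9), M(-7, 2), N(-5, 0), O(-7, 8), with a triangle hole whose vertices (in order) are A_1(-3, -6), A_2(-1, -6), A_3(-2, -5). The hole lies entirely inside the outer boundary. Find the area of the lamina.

Outer boundary:
Apply Gauss's area formula: 2A = Σ (x_i·y_{i+1} − x_{i+1}·y_i), indices taken mod 6.
J→K: (-3)(-6) − (1)(-1) = 19
K→L: (1)(-9) − (-6)(-6) = -45
L→M: (-6)(2) − (-7)(-9) = -75
M→N: (-7)(0) − (-5)(2) = 10
N→O: (-5)(8) − (-7)(0) = -40
O→J: (-7)(-1) − (-3)(8) = 31
Σ = -100
Area = |Σ|/2 = 50.
Hole:
Apply Gauss's area formula: 2A = Σ (x_i·y_{i+1} − x_{i+1}·y_i), indices taken mod 3.
Σ = (12) + (-7) + (-3) = 2
Area = |Σ|/2 = 1.
Net area = 50 − 1 = 49.

49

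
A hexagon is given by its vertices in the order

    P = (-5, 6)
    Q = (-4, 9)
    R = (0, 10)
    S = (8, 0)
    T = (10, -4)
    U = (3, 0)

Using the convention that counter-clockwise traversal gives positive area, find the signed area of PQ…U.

-71.5

Apply Gauss's area formula: 2A = Σ (x_i·y_{i+1} − x_{i+1}·y_i), indices taken mod 6.
Σ = (-21) + (-40) + (-80) + (-32) + (12) + (18) = -143
Signed area = Σ/2 = -71.5 (negative ⇒ clockwise traversal).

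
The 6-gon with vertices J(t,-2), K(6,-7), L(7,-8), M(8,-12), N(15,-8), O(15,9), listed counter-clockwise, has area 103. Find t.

Write out the shoelace sum; only the two edges meeting at J involve t:
2·Area = [(15·(-2) − t·9) + (t·(-7) − 6·(-2))] + 352
       = -16·t + 334 = 206
⇒ t = 8.

8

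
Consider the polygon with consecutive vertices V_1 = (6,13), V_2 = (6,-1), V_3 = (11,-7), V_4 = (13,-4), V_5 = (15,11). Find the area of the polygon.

132

Apply the surveyor's formula: 2A = Σ (x_i·y_{i+1} − x_{i+1}·y_i), indices taken mod 5.
Σ = (-84) + (-31) + (47) + (203) + (129) = 264
Area = |Σ|/2 = 132.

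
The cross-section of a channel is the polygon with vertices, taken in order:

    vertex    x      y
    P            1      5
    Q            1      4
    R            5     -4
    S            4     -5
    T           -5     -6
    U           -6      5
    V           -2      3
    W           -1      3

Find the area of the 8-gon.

81.5

Apply the shoelace (surveyor's) formula: 2A = Σ (x_i·y_{i+1} − x_{i+1}·y_i), indices taken mod 8.
Σ = (-1) + (-24) + (-9) + (-49) + (-61) + (-8) + (-3) + (-8) = -163
Area = |Σ|/2 = 81.5.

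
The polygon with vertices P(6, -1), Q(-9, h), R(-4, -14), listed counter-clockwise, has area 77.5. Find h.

-5

Write out the shoelace sum; only the two edges meeting at Q involve h:
2·Area = [(6·h − (-9)·(-1)) + ((-9)·(-14) − (-4)·h)] + 88
       = 10·h + 205 = 155
⇒ h = -5.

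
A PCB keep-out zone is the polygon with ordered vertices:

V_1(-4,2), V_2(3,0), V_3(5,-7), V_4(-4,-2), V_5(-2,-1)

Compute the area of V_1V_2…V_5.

36.5

V_1→V_2: (-4)(0) − (3)(2) = -6
V_2→V_3: (3)(-7) − (5)(0) = -21
V_3→V_4: (5)(-2) − (-4)(-7) = -38
V_4→V_5: (-4)(-1) − (-2)(-2) = 0
V_5→V_1: (-2)(2) − (-4)(-1) = -8
Σ = -73
Area = |Σ|/2 = 36.5.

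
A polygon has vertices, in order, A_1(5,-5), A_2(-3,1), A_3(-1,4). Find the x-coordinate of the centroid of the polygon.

Apply the shoelace formula. First the cross-terms c_i = x_i·y_{i+1} − x_{i+1}·y_i:
  -10, -11, -15  ⇒  2A = -36, A = -18.
Then Σ (x_i + x_{i+1})·c_i = -36, so x̄ = -36 / (6·(-18)) = 1/3.

1/3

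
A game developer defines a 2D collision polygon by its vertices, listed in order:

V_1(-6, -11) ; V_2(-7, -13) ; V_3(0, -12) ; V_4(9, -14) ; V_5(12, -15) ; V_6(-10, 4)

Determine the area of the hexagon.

129

Σ = (1) + (84) + (108) + (33) + (-102) + (134) = 258
Area = |Σ|/2 = 129.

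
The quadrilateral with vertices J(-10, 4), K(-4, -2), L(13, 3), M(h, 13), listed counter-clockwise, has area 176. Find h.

The doubled signed area Σ (x_i y_{i+1} − x_{i+1} y_i) is linear in h.
With h=0 it equals 349; the coefficient of h is 1 (from the two edges through M).
So 1·h + 349 = 2·176 = 352 ⇒ h = 3.

3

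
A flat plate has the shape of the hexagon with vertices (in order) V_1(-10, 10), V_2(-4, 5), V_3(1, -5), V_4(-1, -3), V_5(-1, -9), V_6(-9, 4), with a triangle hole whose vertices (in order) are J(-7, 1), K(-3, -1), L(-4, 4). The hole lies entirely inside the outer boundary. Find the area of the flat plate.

57

Outer boundary:
Apply the shoelace (surveyor's) formula: 2A = Σ (x_i·y_{i+1} − x_{i+1}·y_i), indices taken mod 6.
Cross-terms: -10, 15, -8, 6, -85, -50  ⇒  Σ = -132
Area = |Σ|/2 = 66.
Hole:
Apply Gauss's area formula: 2A = Σ (x_i·y_{i+1} − x_{i+1}·y_i), indices taken mod 3.
Cross-terms: 10, -16, 24  ⇒  Σ = 18
Area = |Σ|/2 = 9.
Net area = 66 − 9 = 57.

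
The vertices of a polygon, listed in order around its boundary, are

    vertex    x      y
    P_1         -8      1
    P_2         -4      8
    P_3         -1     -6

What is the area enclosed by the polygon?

38.5

Apply the shoelace (surveyor's) formula: 2A = Σ (x_i·y_{i+1} − x_{i+1}·y_i), indices taken mod 3.
Σ = (-60) + (32) + (-49) = -77
Area = |Σ|/2 = 38.5.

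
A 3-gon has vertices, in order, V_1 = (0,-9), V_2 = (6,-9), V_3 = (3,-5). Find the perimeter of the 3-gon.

|V_1V_2| = √((6)² + (0)²) = √36 = 6
|V_2V_3| = √((-3)² + (4)²) = √25 = 5
|V_3V_1| = √((-3)² + (-4)²) = √25 = 5
Perimeter = 6 + 5 + 5 = 16.

16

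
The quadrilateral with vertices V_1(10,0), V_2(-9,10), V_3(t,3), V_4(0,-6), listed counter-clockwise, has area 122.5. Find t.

The doubled signed area Σ (x_i y_{i+1} − x_{i+1} y_i) is linear in t.
With t=0 it equals 133; the coefficient of t is -16 (from the two edges through V_3).
So -16·t + 133 = 2·122.5 = 245 ⇒ t = -7.

-7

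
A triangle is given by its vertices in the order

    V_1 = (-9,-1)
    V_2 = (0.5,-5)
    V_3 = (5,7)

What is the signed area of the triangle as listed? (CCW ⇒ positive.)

Σ = (45.5) + (28.5) + (58) = 132
Signed area = Σ/2 = 66 (positive ⇒ counter-clockwise traversal).

66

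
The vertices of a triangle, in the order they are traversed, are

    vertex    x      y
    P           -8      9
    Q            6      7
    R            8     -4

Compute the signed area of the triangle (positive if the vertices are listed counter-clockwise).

-75

Apply the surveyor's formula: 2A = Σ (x_i·y_{i+1} − x_{i+1}·y_i), indices taken mod 3.
Σ = (-110) + (-80) + (40) = -150
Signed area = Σ/2 = -75 (negative ⇒ clockwise traversal).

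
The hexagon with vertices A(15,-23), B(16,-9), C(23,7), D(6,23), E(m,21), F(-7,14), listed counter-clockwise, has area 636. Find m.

-1

Write out the shoelace sum; only the two edges meeting at E involve m:
2·Area = [(6·21 − m·23) + (m·14 − (-7)·21)] + 990
       = -9·m + 1263 = 1272
⇒ m = -1.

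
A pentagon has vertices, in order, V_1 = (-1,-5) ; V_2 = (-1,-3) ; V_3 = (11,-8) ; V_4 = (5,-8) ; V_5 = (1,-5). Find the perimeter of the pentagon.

28

|V_1V_2| = √((0)² + (2)²) = √4 = 2
|V_2V_3| = √((12)² + (-5)²) = √169 = 13
|V_3V_4| = √((-6)² + (0)²) = √36 = 6
|V_4V_5| = √((-4)² + (3)²) = √25 = 5
|V_5V_1| = √((-2)² + (0)²) = √4 = 2
Perimeter = 2 + 13 + 6 + 5 + 2 = 28.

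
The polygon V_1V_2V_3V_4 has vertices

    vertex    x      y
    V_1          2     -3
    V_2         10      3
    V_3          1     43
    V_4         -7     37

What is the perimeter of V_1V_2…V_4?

|V_1V_2| = √((8)² + (6)²) = √100 = 10
|V_2V_3| = √((-9)² + (40)²) = √1681 = 41
|V_3V_4| = √((-8)² + (-6)²) = √100 = 10
|V_4V_1| = √((9)² + (-40)²) = √1681 = 41
Perimeter = 10 + 41 + 10 + 41 = 102.

102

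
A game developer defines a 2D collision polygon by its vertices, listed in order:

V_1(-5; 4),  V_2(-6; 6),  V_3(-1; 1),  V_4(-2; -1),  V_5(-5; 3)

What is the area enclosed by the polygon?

Apply the shoelace (surveyor's) formula: 2A = Σ (x_i·y_{i+1} − x_{i+1}·y_i), indices taken mod 5.
V_1→V_2: (-5)(6) − (-6)(4) = -6
V_2→V_3: (-6)(1) − (-1)(6) = 0
V_3→V_4: (-1)(-1) − (-2)(1) = 3
V_4→V_5: (-2)(3) − (-5)(-1) = -11
V_5→V_1: (-5)(4) − (-5)(3) = -5
Σ = -19
Area = |Σ|/2 = 9.5.

9.5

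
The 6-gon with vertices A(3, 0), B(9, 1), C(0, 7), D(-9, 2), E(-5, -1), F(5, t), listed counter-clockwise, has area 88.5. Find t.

Write out the shoelace sum; only the two edges meeting at F involve t:
2·Area = [((-5)·t − 5·(-1)) + (5·0 − 3·t)] + 148
       = -8·t + 153 = 177
⇒ t = -3.

-3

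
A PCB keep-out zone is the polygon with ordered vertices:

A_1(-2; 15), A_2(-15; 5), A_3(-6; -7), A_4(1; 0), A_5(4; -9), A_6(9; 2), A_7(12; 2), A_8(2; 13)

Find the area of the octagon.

Σ = (215) + (135) + (7) + (-9) + (89) + (-6) + (152) + (56) = 639
Area = |Σ|/2 = 319.5.

319.5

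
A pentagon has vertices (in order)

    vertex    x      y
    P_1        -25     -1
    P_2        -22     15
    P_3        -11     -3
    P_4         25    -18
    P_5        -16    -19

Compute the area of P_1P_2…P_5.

Apply the surveyor's formula: 2A = Σ (x_i·y_{i+1} − x_{i+1}·y_i), indices taken mod 5.
Σ = (-397) + (231) + (273) + (-763) + (-459) = -1115
Area = |Σ|/2 = 557.5.

557.5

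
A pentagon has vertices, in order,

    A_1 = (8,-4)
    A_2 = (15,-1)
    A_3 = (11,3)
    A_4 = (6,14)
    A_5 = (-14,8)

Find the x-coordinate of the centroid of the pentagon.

Apply the shoelace formula. First the cross-terms c_i = x_i·y_{i+1} − x_{i+1}·y_i:
  52, 56, 136, 244, -8  ⇒  2A = 480, A = 240.
Then Σ (x_i + x_{i+1})·c_i = 3060, so x̄ = 3060 / (6·240) = 2.125.

2.125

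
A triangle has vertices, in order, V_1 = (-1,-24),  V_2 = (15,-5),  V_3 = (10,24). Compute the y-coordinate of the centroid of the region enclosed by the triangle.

-5/3

Apply Gauss's area formula. First the cross-terms c_i = x_i·y_{i+1} − x_{i+1}·y_i:
  365, 410, -216  ⇒  2A = 559, A = 279.5.
Then Σ (y_i + y_{i+1})·c_i = -2795, so ȳ = -2795 / (6·279.5) = -5/3.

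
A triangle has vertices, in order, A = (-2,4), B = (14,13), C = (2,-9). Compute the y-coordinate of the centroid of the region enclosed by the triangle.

8/3

Apply the shoelace (surveyor's) formula. First the cross-terms c_i = x_i·y_{i+1} − x_{i+1}·y_i:
  -82, -152, -10  ⇒  2A = -244, A = -122.
Then Σ (y_i + y_{i+1})·c_i = -1952, so ȳ = -1952 / (6·(-122)) = 8/3.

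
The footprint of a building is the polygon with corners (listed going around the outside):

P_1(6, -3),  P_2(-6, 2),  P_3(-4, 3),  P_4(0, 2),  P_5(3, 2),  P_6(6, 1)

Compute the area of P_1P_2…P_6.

Apply the surveyor's formula: 2A = Σ (x_i·y_{i+1} − x_{i+1}·y_i), indices taken mod 6.
Σ = (-6) + (-10) + (-8) + (-6) + (-9) + (-24) = -63
Area = |Σ|/2 = 31.5.

31.5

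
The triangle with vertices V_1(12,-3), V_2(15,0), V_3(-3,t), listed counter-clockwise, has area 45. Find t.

12

Write out the shoelace sum; only the two edges meeting at V_3 involve t:
2·Area = [(15·t − (-3)·0) + ((-3)·(-3) − 12·t)] + 45
       = 3·t + 54 = 90
⇒ t = 12.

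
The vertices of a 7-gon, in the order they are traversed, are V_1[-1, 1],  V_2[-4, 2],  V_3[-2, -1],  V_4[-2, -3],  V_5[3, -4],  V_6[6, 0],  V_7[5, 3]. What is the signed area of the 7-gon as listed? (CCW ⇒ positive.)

Apply the shoelace (surveyor's) formula: 2A = Σ (x_i·y_{i+1} − x_{i+1}·y_i), indices taken mod 7.
Σ = (2) + (8) + (4) + (17) + (24) + (18) + (8) = 81
Signed area = Σ/2 = 40.5 (positive ⇒ counter-clockwise traversal).

40.5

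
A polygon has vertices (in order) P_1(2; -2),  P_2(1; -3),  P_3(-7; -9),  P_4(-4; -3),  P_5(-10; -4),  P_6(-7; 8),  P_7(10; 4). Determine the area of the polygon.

Σ = (-4) + (-30) + (-15) + (-14) + (-108) + (-108) + (-28) = -307
Area = |Σ|/2 = 153.5.

153.5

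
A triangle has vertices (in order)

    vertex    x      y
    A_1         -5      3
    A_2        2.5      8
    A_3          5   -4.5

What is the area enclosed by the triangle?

Σ = (-47.5) + (-51.25) + (-7.5) = -106.25
Area = |Σ|/2 = 53.125.

53.125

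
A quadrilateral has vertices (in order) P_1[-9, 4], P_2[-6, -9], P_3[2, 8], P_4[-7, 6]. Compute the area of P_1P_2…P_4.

Apply the shoelace (surveyor's) formula: 2A = Σ (x_i·y_{i+1} − x_{i+1}·y_i), indices taken mod 4.
Σ = (105) + (-30) + (68) + (26) = 169
Area = |Σ|/2 = 84.5.

84.5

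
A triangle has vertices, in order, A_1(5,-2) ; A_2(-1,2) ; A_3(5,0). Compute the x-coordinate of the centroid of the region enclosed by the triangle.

Apply the surveyor's formula. First the cross-terms c_i = x_i·y_{i+1} − x_{i+1}·y_i:
  8, -10, -10  ⇒  2A = -12, A = -6.
Then Σ (x_i + x_{i+1})·c_i = -108, so x̄ = -108 / (6·(-6)) = 3.

3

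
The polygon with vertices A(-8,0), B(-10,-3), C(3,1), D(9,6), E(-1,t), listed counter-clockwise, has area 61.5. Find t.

5

Write out the shoelace sum; only the two edges meeting at E involve t:
2·Area = [(9·t − (-1)·6) + ((-1)·0 − (-8)·t)] + 32
       = 17·t + 38 = 123
⇒ t = 5.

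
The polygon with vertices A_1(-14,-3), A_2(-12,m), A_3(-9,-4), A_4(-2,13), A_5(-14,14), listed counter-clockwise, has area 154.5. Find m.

-6

The doubled signed area Σ (x_i y_{i+1} − x_{i+1} y_i) is linear in m.
With m=0 it equals 279; the coefficient of m is -5 (from the two edges through A_2).
So -5·m + 279 = 2·154.5 = 309 ⇒ m = -6.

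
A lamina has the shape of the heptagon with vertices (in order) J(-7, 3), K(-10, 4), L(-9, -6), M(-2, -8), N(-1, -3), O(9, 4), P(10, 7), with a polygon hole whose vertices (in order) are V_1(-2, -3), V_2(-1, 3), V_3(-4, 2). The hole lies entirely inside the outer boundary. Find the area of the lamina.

Outer boundary:
Apply the surveyor's formula: 2A = Σ (x_i·y_{i+1} − x_{i+1}·y_i), indices taken mod 7.
J→K: (-7)(4) − (-10)(3) = 2
K→L: (-10)(-6) − (-9)(4) = 96
L→M: (-9)(-8) − (-2)(-6) = 60
M→N: (-2)(-3) − (-1)(-8) = -2
N→O: (-1)(4) − (9)(-3) = 23
O→P: (9)(7) − (10)(4) = 23
P→J: (10)(3) − (-7)(7) = 79
Σ = 281
Area = |Σ|/2 = 140.5.
Hole:
Apply the shoelace (surveyor's) formula: 2A = Σ (x_i·y_{i+1} − x_{i+1}·y_i), indices taken mod 3.
V_1→V_2: (-2)(3) − (-1)(-3) = -9
V_2→V_3: (-1)(2) − (-4)(3) = 10
V_3→V_1: (-4)(-3) − (-2)(2) = 16
Σ = 17
Area = |Σ|/2 = 8.5.
Net area = 140.5 − 8.5 = 132.

132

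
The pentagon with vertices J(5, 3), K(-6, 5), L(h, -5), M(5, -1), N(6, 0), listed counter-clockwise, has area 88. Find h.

Write out the shoelace sum; only the two edges meeting at L involve h:
2·Area = [((-6)·(-5) − h·5) + (h·(-1) − 5·(-5))] + 67
       = -6·h + 122 = 176
⇒ h = -9.

-9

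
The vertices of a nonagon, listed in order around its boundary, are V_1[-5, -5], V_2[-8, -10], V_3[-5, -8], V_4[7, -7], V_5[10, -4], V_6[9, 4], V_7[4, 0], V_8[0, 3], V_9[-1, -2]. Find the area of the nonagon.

113.5

Apply the shoelace formula: 2A = Σ (x_i·y_{i+1} − x_{i+1}·y_i), indices taken mod 9.
Σ = (10) + (14) + (91) + (42) + (76) + (-16) + (12) + (3) + (-5) = 227
Area = |Σ|/2 = 113.5.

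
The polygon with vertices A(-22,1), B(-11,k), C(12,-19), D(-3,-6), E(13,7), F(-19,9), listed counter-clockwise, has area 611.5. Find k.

-19

The doubled signed area Σ (x_i y_{i+1} − x_{i+1} y_i) is linear in k.
With k=0 it equals 577; the coefficient of k is -34 (from the two edges through B).
So -34·k + 577 = 2·611.5 = 1223 ⇒ k = -19.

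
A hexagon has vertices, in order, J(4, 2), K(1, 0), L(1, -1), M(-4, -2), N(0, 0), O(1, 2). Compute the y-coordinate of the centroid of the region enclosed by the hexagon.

Apply the shoelace (surveyor's) formula. First the cross-terms c_i = x_i·y_{i+1} − x_{i+1}·y_i:
  -2, -1, -6, 0, 0, -6  ⇒  2A = -15, A = -7.5.
Then Σ (y_i + y_{i+1})·c_i = -9, so ȳ = -9 / (6·(-7.5)) = 0.2.

0.2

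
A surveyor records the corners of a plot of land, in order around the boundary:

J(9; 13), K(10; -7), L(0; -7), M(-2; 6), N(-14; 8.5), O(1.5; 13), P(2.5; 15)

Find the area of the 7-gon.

258.625

Σ = (-193) + (-70) + (-14) + (67) + (-194.75) + (-10) + (-102.5) = -517.25
Area = |Σ|/2 = 258.625.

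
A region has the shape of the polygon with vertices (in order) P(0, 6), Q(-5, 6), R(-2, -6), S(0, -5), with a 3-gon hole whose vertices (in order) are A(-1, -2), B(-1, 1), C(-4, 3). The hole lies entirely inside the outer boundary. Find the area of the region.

Outer boundary:
Cross-terms: 30, 42, 10, 0  ⇒  Σ = 82
Area = |Σ|/2 = 41.
Hole:
Apply Gauss's area formula: 2A = Σ (x_i·y_{i+1} − x_{i+1}·y_i), indices taken mod 3.
A→B: (-1)(1) − (-1)(-2) = -3
B→C: (-1)(3) − (-4)(1) = 1
C→A: (-4)(-2) − (-1)(3) = 11
Σ = 9
Area = |Σ|/2 = 4.5.
Net area = 41 − 4.5 = 36.5.

36.5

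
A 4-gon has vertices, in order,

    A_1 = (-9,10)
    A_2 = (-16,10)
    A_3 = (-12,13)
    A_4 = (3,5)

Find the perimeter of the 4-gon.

42

|A_1A_2| = √((-7)² + (0)²) = √49 = 7
|A_2A_3| = √((4)² + (3)²) = √25 = 5
|A_3A_4| = √((15)² + (-8)²) = √289 = 17
|A_4A_1| = √((-12)² + (5)²) = √169 = 13
Perimeter = 7 + 5 + 17 + 13 = 42.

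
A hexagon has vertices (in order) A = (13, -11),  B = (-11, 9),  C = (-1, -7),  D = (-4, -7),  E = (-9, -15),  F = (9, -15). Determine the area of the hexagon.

Apply Gauss's area formula: 2A = Σ (x_i·y_{i+1} − x_{i+1}·y_i), indices taken mod 6.
Σ = (-4) + (86) + (-21) + (-3) + (270) + (96) = 424
Area = |Σ|/2 = 212.

212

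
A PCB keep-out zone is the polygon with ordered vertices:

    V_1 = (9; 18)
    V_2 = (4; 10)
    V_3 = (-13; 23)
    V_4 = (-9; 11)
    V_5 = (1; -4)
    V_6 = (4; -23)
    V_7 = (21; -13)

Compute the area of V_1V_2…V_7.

624

Apply the surveyor's formula: 2A = Σ (x_i·y_{i+1} − x_{i+1}·y_i), indices taken mod 7.
V_1→V_2: (9)(10) − (4)(18) = 18
V_2→V_3: (4)(23) − (-13)(10) = 222
V_3→V_4: (-13)(11) − (-9)(23) = 64
V_4→V_5: (-9)(-4) − (1)(11) = 25
V_5→V_6: (1)(-23) − (4)(-4) = -7
V_6→V_7: (4)(-13) − (21)(-23) = 431
V_7→V_1: (21)(18) − (9)(-13) = 495
Σ = 1248
Area = |Σ|/2 = 624.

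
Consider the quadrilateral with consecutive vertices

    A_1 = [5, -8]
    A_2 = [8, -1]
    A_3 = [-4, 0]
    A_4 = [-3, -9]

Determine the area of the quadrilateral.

A_1→A_2: (5)(-1) − (8)(-8) = 59
A_2→A_3: (8)(0) − (-4)(-1) = -4
A_3→A_4: (-4)(-9) − (-3)(0) = 36
A_4→A_1: (-3)(-8) − (5)(-9) = 69
Σ = 160
Area = |Σ|/2 = 80.

80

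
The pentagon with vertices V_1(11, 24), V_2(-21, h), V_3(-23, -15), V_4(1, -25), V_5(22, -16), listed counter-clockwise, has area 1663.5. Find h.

The doubled signed area Σ (x_i y_{i+1} − x_{i+1} y_i) is linear in h.
With h=0 it equals 2647; the coefficient of h is 34 (from the two edges through V_2).
So 34·h + 2647 = 2·1663.5 = 3327 ⇒ h = 20.

20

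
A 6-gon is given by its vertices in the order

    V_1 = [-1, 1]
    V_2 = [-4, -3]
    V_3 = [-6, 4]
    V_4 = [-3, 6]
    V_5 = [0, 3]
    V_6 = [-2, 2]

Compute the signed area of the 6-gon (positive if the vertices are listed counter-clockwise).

Σ = (7) + (-34) + (-24) + (-9) + (6) + (0) = -54
Signed area = Σ/2 = -27 (negative ⇒ clockwise traversal).

-27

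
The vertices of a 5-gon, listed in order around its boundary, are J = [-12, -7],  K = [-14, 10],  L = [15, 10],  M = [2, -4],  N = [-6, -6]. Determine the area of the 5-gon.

Apply the shoelace (surveyor's) formula: 2A = Σ (x_i·y_{i+1} − x_{i+1}·y_i), indices taken mod 5.
Σ = (-218) + (-290) + (-80) + (-36) + (-30) = -654
Area = |Σ|/2 = 327.

327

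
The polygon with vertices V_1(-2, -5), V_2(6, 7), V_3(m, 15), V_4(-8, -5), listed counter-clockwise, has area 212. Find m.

The doubled signed area Σ (x_i y_{i+1} − x_{i+1} y_i) is linear in m.
With m=0 it equals 256; the coefficient of m is -12 (from the two edges through V_3).
So -12·m + 256 = 2·212 = 424 ⇒ m = -14.

-14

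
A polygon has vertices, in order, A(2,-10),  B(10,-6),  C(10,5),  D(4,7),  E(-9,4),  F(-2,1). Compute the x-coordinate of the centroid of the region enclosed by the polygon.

893/258

Apply the surveyor's formula. First the cross-terms c_i = x_i·y_{i+1} − x_{i+1}·y_i:
  88, 110, 50, 79, -1, 18  ⇒  2A = 344, A = 172.
Then Σ (x_i + x_{i+1})·c_i = 3572, so x̄ = 3572 / (6·172) = 893/258.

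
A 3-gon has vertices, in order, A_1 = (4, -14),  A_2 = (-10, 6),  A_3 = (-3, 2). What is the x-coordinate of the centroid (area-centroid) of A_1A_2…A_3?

-3

Apply the surveyor's formula. First the cross-terms c_i = x_i·y_{i+1} − x_{i+1}·y_i:
  -116, -2, 34  ⇒  2A = -84, A = -42.
Then Σ (x_i + x_{i+1})·c_i = 756, so x̄ = 756 / (6·(-42)) = -3.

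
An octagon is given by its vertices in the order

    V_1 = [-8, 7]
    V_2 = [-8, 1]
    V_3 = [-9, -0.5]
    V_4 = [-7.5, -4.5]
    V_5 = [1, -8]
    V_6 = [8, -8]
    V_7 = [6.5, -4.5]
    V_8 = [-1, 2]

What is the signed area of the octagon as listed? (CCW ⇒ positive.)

Apply the surveyor's formula: 2A = Σ (x_i·y_{i+1} − x_{i+1}·y_i), indices taken mod 8.
Cross-terms: 48, 13, 36.75, 64.5, 56, 16, 8.5, 9  ⇒  Σ = 251.75
Signed area = Σ/2 = 125.875 (positive ⇒ counter-clockwise traversal).

125.875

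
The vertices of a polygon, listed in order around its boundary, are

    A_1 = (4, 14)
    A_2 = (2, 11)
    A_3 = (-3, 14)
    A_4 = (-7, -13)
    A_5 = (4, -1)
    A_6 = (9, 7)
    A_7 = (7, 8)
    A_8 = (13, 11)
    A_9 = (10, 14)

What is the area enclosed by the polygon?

231

Apply the surveyor's formula: 2A = Σ (x_i·y_{i+1} − x_{i+1}·y_i), indices taken mod 9.
Cross-terms: 16, 61, 137, 59, 37, 23, -27, 72, 84  ⇒  Σ = 462
Area = |Σ|/2 = 231.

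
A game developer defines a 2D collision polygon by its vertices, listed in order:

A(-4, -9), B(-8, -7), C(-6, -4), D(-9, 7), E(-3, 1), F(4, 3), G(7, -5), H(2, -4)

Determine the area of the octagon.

113

Σ = (-44) + (-10) + (-78) + (12) + (-13) + (-41) + (-18) + (-34) = -226
Area = |Σ|/2 = 113.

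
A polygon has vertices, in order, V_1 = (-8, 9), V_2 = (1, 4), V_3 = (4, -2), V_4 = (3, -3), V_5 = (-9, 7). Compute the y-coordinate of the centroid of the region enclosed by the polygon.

Apply Gauss's area formula. First the cross-terms c_i = x_i·y_{i+1} − x_{i+1}·y_i:
  -41, -18, -6, -6, -25  ⇒  2A = -96, A = -48.
Then Σ (y_i + y_{i+1})·c_i = -963, so ȳ = -963 / (6·(-48)) = 3.34375.

3.34375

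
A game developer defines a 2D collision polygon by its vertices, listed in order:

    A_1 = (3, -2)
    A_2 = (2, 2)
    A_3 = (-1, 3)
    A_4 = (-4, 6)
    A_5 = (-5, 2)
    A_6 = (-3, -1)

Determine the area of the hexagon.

Apply the shoelace formula: 2A = Σ (x_i·y_{i+1} − x_{i+1}·y_i), indices taken mod 6.
Σ = (10) + (8) + (6) + (22) + (11) + (9) = 66
Area = |Σ|/2 = 33.

33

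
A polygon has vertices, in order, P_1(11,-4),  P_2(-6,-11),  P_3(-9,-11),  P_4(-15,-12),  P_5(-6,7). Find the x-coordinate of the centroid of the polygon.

Apply the surveyor's formula. First the cross-terms c_i = x_i·y_{i+1} − x_{i+1}·y_i:
  -145, -33, -57, -177, -53  ⇒  2A = -465, A = -232.5.
Then Σ (x_i + x_{i+1})·c_i = 4590, so x̄ = 4590 / (6·(-232.5)) = -102/31.

-102/31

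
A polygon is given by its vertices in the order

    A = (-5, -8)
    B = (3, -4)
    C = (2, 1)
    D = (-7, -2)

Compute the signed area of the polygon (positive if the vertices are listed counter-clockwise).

52

Apply the shoelace (surveyor's) formula: 2A = Σ (x_i·y_{i+1} − x_{i+1}·y_i), indices taken mod 4.
Σ = (44) + (11) + (3) + (46) = 104
Signed area = Σ/2 = 52 (positive ⇒ counter-clockwise traversal).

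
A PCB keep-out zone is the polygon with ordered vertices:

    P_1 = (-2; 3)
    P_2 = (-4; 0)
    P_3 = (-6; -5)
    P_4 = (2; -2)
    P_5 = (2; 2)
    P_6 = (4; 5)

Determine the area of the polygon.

Apply the shoelace formula: 2A = Σ (x_i·y_{i+1} − x_{i+1}·y_i), indices taken mod 6.
Cross-terms: 12, 20, 22, 8, 2, 22  ⇒  Σ = 86
Area = |Σ|/2 = 43.

43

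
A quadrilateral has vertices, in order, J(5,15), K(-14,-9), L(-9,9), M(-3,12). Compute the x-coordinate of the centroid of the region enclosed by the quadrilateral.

-673/114

Apply Gauss's area formula. First the cross-terms c_i = x_i·y_{i+1} − x_{i+1}·y_i:
  165, -207, -81, -105  ⇒  2A = -228, A = -114.
Then Σ (x_i + x_{i+1})·c_i = 4038, so x̄ = 4038 / (6·(-114)) = -673/114.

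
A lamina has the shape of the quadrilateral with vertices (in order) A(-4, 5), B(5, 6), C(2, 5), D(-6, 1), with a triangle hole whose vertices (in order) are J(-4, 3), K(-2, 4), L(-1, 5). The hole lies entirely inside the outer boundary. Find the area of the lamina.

14.5

Outer boundary:
Apply the shoelace formula: 2A = Σ (x_i·y_{i+1} − x_{i+1}·y_i), indices taken mod 4.
Cross-terms: -49, 13, 32, -26  ⇒  Σ = -30
Area = |Σ|/2 = 15.
Hole:
Apply the surveyor's formula: 2A = Σ (x_i·y_{i+1} − x_{i+1}·y_i), indices taken mod 3.
Σ = (-10) + (-6) + (17) = 1
Area = |Σ|/2 = 0.5.
Net area = 15 − 0.5 = 14.5.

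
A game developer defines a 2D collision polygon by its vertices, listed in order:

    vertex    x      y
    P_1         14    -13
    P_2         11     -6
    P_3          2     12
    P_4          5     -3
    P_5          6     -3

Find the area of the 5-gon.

Apply the shoelace (surveyor's) formula: 2A = Σ (x_i·y_{i+1} − x_{i+1}·y_i), indices taken mod 5.
Cross-terms: 59, 144, -66, 3, -36  ⇒  Σ = 104
Area = |Σ|/2 = 52.

52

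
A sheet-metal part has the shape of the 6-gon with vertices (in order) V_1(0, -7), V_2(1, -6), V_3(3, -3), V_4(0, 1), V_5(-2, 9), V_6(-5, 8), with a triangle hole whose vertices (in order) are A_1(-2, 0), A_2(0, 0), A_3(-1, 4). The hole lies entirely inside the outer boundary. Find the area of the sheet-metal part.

41.5

Outer boundary:
Cross-terms: 7, 15, 3, 2, 29, 35  ⇒  Σ = 91
Area = |Σ|/2 = 45.5.
Hole:
Apply the surveyor's formula: 2A = Σ (x_i·y_{i+1} − x_{i+1}·y_i), indices taken mod 3.
Σ = (0) + (0) + (8) = 8
Area = |Σ|/2 = 4.
Net area = 45.5 − 4 = 41.5.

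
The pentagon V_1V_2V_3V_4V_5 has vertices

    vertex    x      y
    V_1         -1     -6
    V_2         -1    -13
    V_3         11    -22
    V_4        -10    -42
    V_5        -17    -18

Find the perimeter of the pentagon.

|V_1V_2| = √((0)² + (-7)²) = √49 = 7
|V_2V_3| = √((12)² + (-9)²) = √225 = 15
|V_3V_4| = √((-21)² + (-20)²) = √841 = 29
|V_4V_5| = √((-7)² + (24)²) = √625 = 25
|V_5V_1| = √((16)² + (12)²) = √400 = 20
Perimeter = 7 + 15 + 29 + 25 + 20 = 96.

96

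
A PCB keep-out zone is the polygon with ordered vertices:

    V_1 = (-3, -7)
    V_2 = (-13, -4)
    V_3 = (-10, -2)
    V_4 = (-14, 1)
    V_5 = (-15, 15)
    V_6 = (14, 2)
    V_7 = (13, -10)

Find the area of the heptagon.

Apply the surveyor's formula: 2A = Σ (x_i·y_{i+1} − x_{i+1}·y_i), indices taken mod 7.
Cross-terms: -79, -14, -38, -195, -240, -166, -121  ⇒  Σ = -853
Area = |Σ|/2 = 426.5.

426.5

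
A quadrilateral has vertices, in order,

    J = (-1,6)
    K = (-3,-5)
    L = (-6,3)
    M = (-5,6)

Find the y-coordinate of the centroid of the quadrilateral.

376/183

Apply the surveyor's formula. First the cross-terms c_i = x_i·y_{i+1} − x_{i+1}·y_i:
  23, -39, -21, -24  ⇒  2A = -61, A = -30.5.
Then Σ (y_i + y_{i+1})·c_i = -376, so ȳ = -376 / (6·(-30.5)) = 376/183.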